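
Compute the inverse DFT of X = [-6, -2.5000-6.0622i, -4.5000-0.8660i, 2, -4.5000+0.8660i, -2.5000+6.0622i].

x[n] = (1/6) Σ(k=0 to 5) X[k] · e^(2πikn/6)

Computing each x[n]:
x[0] = -3
x[1] = 1
x[2] = 2
x[3] = -2
x[4] = -1
x[5] = -3

x = [-3, 1, 2, -2, -1, -3]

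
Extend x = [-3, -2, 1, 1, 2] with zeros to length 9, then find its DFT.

Original 5-point DFT: [-1, -4.6180+3.8042i, -2.3820+2.3511i, -2.3820-2.3511i, -4.6180-3.8042i]
Zero-padded 9-point DFT provides frequency interpolation.

DFT_9([x, 0, ...]) = [-1, -6.7378-1.2493i, -3.2549+3.7792i, -2.5000+0.8660i, -0.5073+2.4304i, -0.5073-2.4304i, -2.5000-0.8660i, -3.2549-3.7792i, -6.7378+1.2493i]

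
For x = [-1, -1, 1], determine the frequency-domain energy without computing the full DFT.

Parseval: Σ|x[n]|² = (1/N)Σ|X[k]|², so Σ|X[k]|² = N·Σ|x[n]|² = 3·3.0000

Σ|X[k]|² = N·Σ|x[n]|² = 3·3.0000 = 9.0000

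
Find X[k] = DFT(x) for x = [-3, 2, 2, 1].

X[k] = Σ(n=0 to 3) x[n] · ω_4^(nk)
where ω_4 = e^(-2πi/4)

Computing each X[k]:
X[0] = 2
X[1] = -5-1i
X[2] = -4
X[3] = -5+1i

X = [2, -5-1i, -4, -5+1i]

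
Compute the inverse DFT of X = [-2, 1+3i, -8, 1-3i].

x[n] = (1/4) Σ(k=0 to 3) X[k] · e^(2πikn/4)

Computing each x[n]:
x[0] = -2
x[1] = 0
x[2] = -3
x[3] = 3

x = [-2, 0, -3, 3]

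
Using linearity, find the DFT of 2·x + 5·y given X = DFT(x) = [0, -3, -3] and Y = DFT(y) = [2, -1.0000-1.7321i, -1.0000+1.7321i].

By linearity: DFT(2x + 5y) = 2·DFT(x) + 5·DFT(y)
= 2·[0, -3, -3] + 5·[2, -1.0000-1.7321i, -1.0000+1.7321i]

Computing element-wise:
Z[0] = 2·(0) + 5·(2) = 10
Z[1] = 2·(-3) + 5·(-1.0000-1.7321i) = -11.0000-8.6605i
Z[2] = 2·(-3) + 5·(-1.0000+1.7321i) = -11.0000+8.6605i

DFT(2x + 5y) = 2·X + 5·Y = [10, -11.0000-8.6605i, -11.0000+8.6605i]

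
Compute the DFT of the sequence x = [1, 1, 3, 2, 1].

X[k] = Σ(n=0 to 4) x[n] · ω_5^(nk)
where ω_5 = e^(-2πi/5)

Computing each X[k]:
X[0] = 8
X[1] = -2.4271-0.5878i
X[2] = 0.9271+0.9511i
X[3] = 0.9271-0.9511i
X[4] = -2.4271+0.5878i

X = [8, -2.4271-0.5878i, 0.9271+0.9511i, 0.9271-0.9511i, -2.4271+0.5878i]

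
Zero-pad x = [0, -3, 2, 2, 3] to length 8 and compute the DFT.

Original 5-point DFT: [4, -3.2361+5.7063i, 1.2361+3.5267i, 1.2361-3.5267i, -3.2361-5.7063i]
Zero-padded 8-point DFT provides frequency interpolation.

DFT_8([x, 0, ...]) = [4, -6.5355-1.2929i, 1+5i, 0.5355+2.7071i, 6, 0.5355-2.7071i, 1-5i, -6.5355+1.2929i]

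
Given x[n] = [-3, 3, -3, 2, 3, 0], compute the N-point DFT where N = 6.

X[k] = Σ(n=0 to 5) x[n] · ω_6^(nk)
where ω_6 = e^(-2πi/6)

Computing each X[k]:
X[0] = 2
X[1] = -3.5000+2.5981i
X[2] = -2.5000-7.7942i
X[3] = -8
X[4] = -2.5000+7.7942i
X[5] = -3.5000-2.5981i

X = [2, -3.5000+2.5981i, -2.5000-7.7942i, -8, -2.5000+7.7942i, -3.5000-2.5981i]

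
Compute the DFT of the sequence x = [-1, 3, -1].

X[k] = Σ(n=0 to 2) x[n] · ω_3^(nk)
where ω_3 = e^(-2πi/3)

Computing each X[k]:
X[0] = 1
X[1] = -2.0000-3.4641i
X[2] = -2.0000+3.4641i

X = [1, -2.0000-3.4641i, -2.0000+3.4641i]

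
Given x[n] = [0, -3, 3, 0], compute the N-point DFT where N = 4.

X[k] = Σ(n=0 to 3) x[n] · ω_4^(nk)
where ω_4 = e^(-2πi/4)

Computing each X[k]:
X[0] = 0
X[1] = -3+3i
X[2] = 6
X[3] = -3-3i

X = [0, -3+3i, 6, -3-3i]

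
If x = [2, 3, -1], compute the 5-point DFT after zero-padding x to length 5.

Original 3-point DFT: [4, 1.0000-3.4641i, 1.0000+3.4641i]
Zero-padded 5-point DFT provides frequency interpolation.

DFT_5([x, 0, ...]) = [4, 3.7361-2.2654i, -0.7361-2.7144i, -0.7361+2.7144i, 3.7361+2.2654i]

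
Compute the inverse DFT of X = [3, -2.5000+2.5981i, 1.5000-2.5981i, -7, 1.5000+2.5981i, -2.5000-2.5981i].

x[n] = (1/6) Σ(k=0 to 5) X[k] · e^(2πikn/6)

Computing each x[n]:
x[0] = -1
x[1] = 1
x[2] = -2
x[3] = 3
x[4] = 1
x[5] = 1

x = [-1, 1, -2, 3, 1, 1]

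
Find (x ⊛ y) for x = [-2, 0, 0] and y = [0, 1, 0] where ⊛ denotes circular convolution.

(x ⊛ y)[n] = Σ(m=0 to 2) x[m] · y[(n-m) mod 3]

Computing each output sample:
(x ⊛ y)[0] = 0
(x ⊛ y)[1] = -2
(x ⊛ y)[2] = 0

x ⊛ y = [0, -2, 0]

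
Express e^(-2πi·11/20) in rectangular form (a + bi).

ω_20^11 = e^(-2πi·11/20)
= cos(-2π·11/20) + i·sin(-2π·11/20)
= cos(-22π/20) + i·sin(-22π/20)

ω_20^11 = cos(-22π/20) + i·sin(-22π/20) = -0.9511+0.3090i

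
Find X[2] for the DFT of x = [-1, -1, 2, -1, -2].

X[2] = Σ(n=0 to 4) x[n] · ω_5^(2n) where ω_5 = e^(-2πi/5)
= (-1)·ω_5^0 + (-1)·ω_5^2 + (2)·ω_5^4 + (-1)·ω_5^6 + (-2)·ω_5^8

X[2] = 1.7361+2.2654i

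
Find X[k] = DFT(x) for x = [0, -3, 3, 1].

X[k] = Σ(n=0 to 3) x[n] · ω_4^(nk)
where ω_4 = e^(-2πi/4)

Computing each X[k]:
X[0] = 1
X[1] = -3+4i
X[2] = 5
X[3] = -3-4i

X = [1, -3+4i, 5, -3-4i]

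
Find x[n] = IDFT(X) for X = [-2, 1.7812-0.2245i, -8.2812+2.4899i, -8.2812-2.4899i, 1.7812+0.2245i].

x[n] = (1/5) Σ(k=0 to 4) X[k] · e^(2πikn/5)

Computing each x[n]:
x[0] = -3
x[1] = 2
x[2] = -1
x[3] = -3
x[4] = 3

x = [-3, 2, -1, -3, 3]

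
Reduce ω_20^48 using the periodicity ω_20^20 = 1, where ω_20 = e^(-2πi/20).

Since ω_20^20 = 1, powers reduce modulo 20.
48 mod 20 = 8
So ω_20^48 = ω_20^8 = e^(-2πi·8/20)

ω_20^48 = ω_20^8 = -0.8090-0.5878i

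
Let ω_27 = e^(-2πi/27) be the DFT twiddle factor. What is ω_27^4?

ω_27^4 = e^(-2πi·4/27)
= cos(-2π·4/27) + i·sin(-2π·4/27)
= cos(-8π/27) + i·sin(-8π/27)

ω_27^4 = cos(-8π/27) + i·sin(-8π/27) = 0.5972-0.8021i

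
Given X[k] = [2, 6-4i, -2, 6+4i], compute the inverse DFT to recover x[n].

x[n] = (1/4) Σ(k=0 to 3) X[k] · e^(2πikn/4)

Computing each x[n]:
x[0] = 3
x[1] = 3
x[2] = -3
x[3] = -1

x = [3, 3, -3, -1]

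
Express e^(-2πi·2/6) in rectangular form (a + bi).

ω_6^2 = e^(-2πi·2/6)
= cos(-2π·2/6) + i·sin(-2π·2/6)
= cos(-4π/6) + i·sin(-4π/6)

ω_6^2 = cos(-4π/6) + i·sin(-4π/6) = -0.5000-0.8660i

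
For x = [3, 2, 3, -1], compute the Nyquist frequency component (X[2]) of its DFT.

X[2] = Σ(n=0 to 3) x[n] · ω_4^(2n) where ω_4 = e^(-2πi/4)
= (3)·ω_4^0 + (2)·ω_4^2 + (3)·ω_4^4 + (-1)·ω_4^6

X[2] = 5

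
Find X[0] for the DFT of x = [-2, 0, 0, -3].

X[0] = Σ(n=0 to 3) x[n] · ω_4^0 = Σ x[n]
= (-2) + (0) + (0) + (-3)

X[0] = -5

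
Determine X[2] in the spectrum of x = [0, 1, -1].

X[2] = Σ(n=0 to 2) x[n] · ω_3^(2n) where ω_3 = e^(-2πi/3)
= (0)·ω_3^0 + (1)·ω_3^2 + (-1)·ω_3^4

X[2] = 1.7321i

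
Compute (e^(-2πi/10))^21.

Since ω_10^10 = 1, powers reduce modulo 10.
21 mod 10 = 1
So ω_10^21 = ω_10^1 = e^(-2πi·1/10)

ω_10^21 = ω_10^1 = 0.8090-0.5878i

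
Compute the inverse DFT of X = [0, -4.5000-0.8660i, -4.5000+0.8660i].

x[n] = (1/3) Σ(k=0 to 2) X[k] · e^(2πikn/3)

Computing each x[n]:
x[0] = -3
x[1] = 2
x[2] = 1

x = [-3, 2, 1]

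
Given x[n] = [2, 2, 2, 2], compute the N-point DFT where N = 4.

X[k] = Σ(n=0 to 3) x[n] · ω_4^(nk)
where ω_4 = e^(-2πi/4)

Computing each X[k]:
X[0] = 8
X[1] = 0
X[2] = 0
X[3] = 0

X = [8, 0, 0, 0]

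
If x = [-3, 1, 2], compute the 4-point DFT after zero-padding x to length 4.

Original 3-point DFT: [0, -4.5000+0.8660i, -4.5000-0.8660i]
Zero-padded 4-point DFT provides frequency interpolation.

DFT_4([x, 0, ...]) = [0, -5-1i, -2, -5+1i]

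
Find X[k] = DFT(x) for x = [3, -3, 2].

X[k] = Σ(n=0 to 2) x[n] · ω_3^(nk)
where ω_3 = e^(-2πi/3)

Computing each X[k]:
X[0] = 2
X[1] = 3.5000+4.3301i
X[2] = 3.5000-4.3301i

X = [2, 3.5000+4.3301i, 3.5000-4.3301i]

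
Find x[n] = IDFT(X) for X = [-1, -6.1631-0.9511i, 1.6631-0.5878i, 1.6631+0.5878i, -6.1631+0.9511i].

x[n] = (1/5) Σ(k=0 to 4) X[k] · e^(2πikn/5)

Computing each x[n]:
x[0] = -2
x[1] = -1
x[2] = 2
x[3] = 2
x[4] = -2

x = [-2, -1, 2, 2, -2]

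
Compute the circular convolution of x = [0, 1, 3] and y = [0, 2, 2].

(x ⊛ y)[n] = Σ(m=0 to 2) x[m] · y[(n-m) mod 3]

Computing each output sample:
(x ⊛ y)[0] = 8
(x ⊛ y)[1] = 6
(x ⊛ y)[2] = 2

x ⊛ y = [8, 6, 2]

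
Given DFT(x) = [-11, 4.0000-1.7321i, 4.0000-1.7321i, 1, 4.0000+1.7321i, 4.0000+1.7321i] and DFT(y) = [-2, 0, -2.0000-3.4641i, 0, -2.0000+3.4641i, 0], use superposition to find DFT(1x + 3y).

By linearity: DFT(1x + 3y) = 1·DFT(x) + 3·DFT(y)
= 1·[-11, 4.0000-1.7321i, 4.0000-1.7321i, 1, 4.0000+1.7321i, 4.0000+1.7321i] + 3·[-2, 0, -2.0000-3.4641i, 0, -2.0000+3.4641i, 0]

Computing element-wise:
Z[0] = 1·(-11) + 3·(-2) = -17
Z[1] = 1·(4.0000-1.7321i) + 3·(0) = 4.0000-1.7321i
Z[2] = 1·(4.0000-1.7321i) + 3·(-2.0000-3.4641i) = -2.0000-12.1244i
Z[3] = 1·(1) + 3·(0) = 1
Z[4] = 1·(4.0000+1.7321i) + 3·(-2.0000+3.4641i) = -2.0000+12.1244i
Z[5] = 1·(4.0000+1.7321i) + 3·(0) = 4.0000+1.7321i

DFT(1x + 3y) = 1·X + 3·Y = [-17, 4.0000-1.7321i, -2.0000-12.1244i, 1, -2.0000+12.1244i, 4.0000+1.7321i]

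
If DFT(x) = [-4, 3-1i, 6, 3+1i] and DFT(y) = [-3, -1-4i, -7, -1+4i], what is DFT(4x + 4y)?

By linearity: DFT(4x + 4y) = 4·DFT(x) + 4·DFT(y)
= 4·[-4, 3-1i, 6, 3+1i] + 4·[-3, -1-4i, -7, -1+4i]

Computing element-wise:
Z[0] = 4·(-4) + 4·(-3) = -28
Z[1] = 4·(3-1i) + 4·(-1-4i) = 8-20i
Z[2] = 4·(6) + 4·(-7) = -4
Z[3] = 4·(3+1i) + 4·(-1+4i) = 8+20i

DFT(4x + 4y) = 4·X + 4·Y = [-28, 8-20i, -4, 8+20i]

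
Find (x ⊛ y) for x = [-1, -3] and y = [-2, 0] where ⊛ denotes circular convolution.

(x ⊛ y)[n] = Σ(m=0 to 1) x[m] · y[(n-m) mod 2]

Computing each output sample:
(x ⊛ y)[0] = 2
(x ⊛ y)[1] = 6

x ⊛ y = [2, 6]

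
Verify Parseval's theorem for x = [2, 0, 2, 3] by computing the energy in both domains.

Time domain:
Σ|x[n]|² = |2|² + |0|² + |2|² + |3|² = 17.0000

Frequency domain:
(1/4)Σ|X[k]|² = (1/4)(|7|² + |3i|² + |1|² + |-3i|²) = (1/4)·68.0000 = 17.0000

Both sides agree, confirming Parseval's theorem.

Σ|x[n]|² = (1/N)Σ|X[k]|² = 17.0000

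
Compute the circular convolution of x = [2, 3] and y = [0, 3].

(x ⊛ y)[n] = Σ(m=0 to 1) x[m] · y[(n-m) mod 2]

Computing each output sample:
(x ⊛ y)[0] = 9
(x ⊛ y)[1] = 6

x ⊛ y = [9, 6]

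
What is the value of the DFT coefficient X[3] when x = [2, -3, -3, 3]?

X[3] = Σ(n=0 to 3) x[n] · ω_4^(3n) where ω_4 = e^(-2πi/4)
= (2)·ω_4^0 + (-3)·ω_4^3 + (-3)·ω_4^6 + (3)·ω_4^9

X[3] = 5-6i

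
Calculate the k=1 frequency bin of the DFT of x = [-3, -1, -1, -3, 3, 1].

X[1] = Σ(n=0 to 5) x[n] · ω_6^(1n) where ω_6 = e^(-2πi/6)
= (-3)·ω_6^0 + (-1)·ω_6^1 + (-1)·ω_6^2 + (-3)·ω_6^3 + (3)·ω_6^4 + (1)·ω_6^5

X[1] = -1.0000+5.1962i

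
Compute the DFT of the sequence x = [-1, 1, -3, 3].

X[k] = Σ(n=0 to 3) x[n] · ω_4^(nk)
where ω_4 = e^(-2πi/4)

Computing each X[k]:
X[0] = 0
X[1] = 2+2i
X[2] = -8
X[3] = 2-2i

X = [0, 2+2i, -8, 2-2i]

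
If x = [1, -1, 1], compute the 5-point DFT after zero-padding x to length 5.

Original 3-point DFT: [1, 1.0000+1.7321i, 1.0000-1.7321i]
Zero-padded 5-point DFT provides frequency interpolation.

DFT_5([x, 0, ...]) = [1, -0.1180+0.3633i, 2.1180+1.5388i, 2.1180-1.5388i, -0.1180-0.3633i]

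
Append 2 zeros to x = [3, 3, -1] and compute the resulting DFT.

Original 3-point DFT: [5, 2.0000-3.4641i, 2.0000+3.4641i]
Zero-padded 5-point DFT provides frequency interpolation.

DFT_5([x, 0, ...]) = [5, 4.7361-2.2654i, 0.2639-2.7144i, 0.2639+2.7144i, 4.7361+2.2654i]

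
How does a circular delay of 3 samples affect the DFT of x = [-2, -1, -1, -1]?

Time shift by 3: X_shifted[k] = ω_4^(3k) · X[k]
Shifted x = [-1, -1, -1, -2]

DFT(x[n-3]) = [-5, -1i, 1, 1i]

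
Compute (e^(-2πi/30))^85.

Since ω_30^30 = 1, powers reduce modulo 30.
85 mod 30 = 25
So ω_30^85 = ω_30^25 = e^(-2πi·25/30)

ω_30^85 = ω_30^25 = 0.5000+0.8660i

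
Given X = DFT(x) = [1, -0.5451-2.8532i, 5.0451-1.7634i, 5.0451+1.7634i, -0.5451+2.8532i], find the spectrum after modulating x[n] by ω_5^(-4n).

Modulation property: DFT(ω_5^(-4n)·x[n]) = X[(k-4) mod 5], so circularly shift X by 4 positions.

X[k-4] = [-0.5451-2.8532i, 5.0451-1.7634i, 5.0451+1.7634i, -0.5451+2.8532i, 1]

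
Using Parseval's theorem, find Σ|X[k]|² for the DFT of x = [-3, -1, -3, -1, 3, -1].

Parseval: Σ|x[n]|² = (1/N)Σ|X[k]|², so Σ|X[k]|² = N·Σ|x[n]|² = 6·30.0000

Σ|X[k]|² = N·Σ|x[n]|² = 6·30.0000 = 180.0000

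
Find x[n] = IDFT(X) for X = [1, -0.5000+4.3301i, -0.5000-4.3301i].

x[n] = (1/3) Σ(k=0 to 2) X[k] · e^(2πikn/3)

Computing each x[n]:
x[0] = 0
x[1] = -2
x[2] = 3

x = [0, -2, 3]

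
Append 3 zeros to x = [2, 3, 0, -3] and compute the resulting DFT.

Original 4-point DFT: [2, 2-6i, 2, 2+6i]
Zero-padded 7-point DFT provides frequency interpolation.

DFT_7([x, 0, ...]) = [2, 6.5734-1.0438i, -0.5380-5.2703i, -0.0353+1.6231i, -0.0353-1.6231i, -0.5380+5.2703i, 6.5734+1.0438i]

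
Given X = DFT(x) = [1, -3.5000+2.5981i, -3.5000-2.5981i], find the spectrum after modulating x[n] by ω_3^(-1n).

Modulation property: DFT(ω_3^(-1n)·x[n]) = X[(k-1) mod 3], so circularly shift X by 1 positions.

X[k-1] = [-3.5000-2.5981i, 1, -3.5000+2.5981i]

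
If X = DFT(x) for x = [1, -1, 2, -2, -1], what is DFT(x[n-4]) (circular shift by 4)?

Time shift by 4: X_shifted[k] = ω_5^(4k) · X[k]
Shifted x = [-1, 2, -2, -1, 1]

DFT(x[n-4]) = [-1, 2.3541-0.3633i, -4.3541-1.5388i, -4.3541+1.5388i, 2.3541+0.3633i]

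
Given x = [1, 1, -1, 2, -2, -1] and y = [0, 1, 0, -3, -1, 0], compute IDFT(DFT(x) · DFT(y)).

(x ⊛ y)[n] = Σ(m=0 to 5) x[m] · y[(n-m) mod 6]

Computing each output sample:
(x ⊛ y)[0] = -6
(x ⊛ y)[1] = 5
(x ⊛ y)[2] = 6
(x ⊛ y)[3] = -3
(x ⊛ y)[4] = -2
(x ⊛ y)[5] = 0

x ⊛ y = [-6, 5, 6, -3, -2, 0]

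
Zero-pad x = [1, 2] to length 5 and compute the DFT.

Original 2-point DFT: [3, -1]
Zero-padded 5-point DFT provides frequency interpolation.

DFT_5([x, 0, ...]) = [3, 1.6180-1.9021i, -0.6180-1.1756i, -0.6180+1.1756i, 1.6180+1.9021i]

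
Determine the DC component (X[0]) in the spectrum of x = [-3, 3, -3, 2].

X[0] = Σ(n=0 to 3) x[n] · ω_4^0 = Σ x[n]
= (-3) + (3) + (-3) + (2)

X[0] = -1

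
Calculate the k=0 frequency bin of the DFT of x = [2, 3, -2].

X[0] = Σ(n=0 to 2) x[n] · ω_3^0 = Σ x[n]
= (2) + (3) + (-2)

X[0] = 3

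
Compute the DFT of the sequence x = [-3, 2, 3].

X[k] = Σ(n=0 to 2) x[n] · ω_3^(nk)
where ω_3 = e^(-2πi/3)

Computing each X[k]:
X[0] = 2
X[1] = -5.5000+0.8660i
X[2] = -5.5000-0.8660i

X = [2, -5.5000+0.8660i, -5.5000-0.8660i]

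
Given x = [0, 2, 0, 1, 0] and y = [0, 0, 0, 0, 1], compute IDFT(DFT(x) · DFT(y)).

(x ⊛ y)[n] = Σ(m=0 to 4) x[m] · y[(n-m) mod 5]

Computing each output sample:
(x ⊛ y)[0] = 2
(x ⊛ y)[1] = 0
(x ⊛ y)[2] = 1
(x ⊛ y)[3] = 0
(x ⊛ y)[4] = 0

x ⊛ y = [2, 0, 1, 0, 0]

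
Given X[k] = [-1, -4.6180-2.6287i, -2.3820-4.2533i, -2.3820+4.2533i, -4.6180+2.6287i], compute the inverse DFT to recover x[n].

x[n] = (1/5) Σ(k=0 to 4) X[k] · e^(2πikn/5)

Computing each x[n]:
x[0] = -3
x[1] = 2
x[2] = 0
x[3] = 2
x[4] = -2

x = [-3, 2, 0, 2, -2]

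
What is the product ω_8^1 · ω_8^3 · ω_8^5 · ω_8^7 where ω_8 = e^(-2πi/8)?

The primitive 8th roots of unity are ω_8^k for k coprime to 8: k ∈ {1, 3, 5, 7}
Their product equals the constant term of the cyclotomic polynomial Φ_8(x) up to sign.
For n ≥ 3, the product of all primitive nth roots of unity is 1. (For n=1 it is 1; for n=2 it is -1.)

1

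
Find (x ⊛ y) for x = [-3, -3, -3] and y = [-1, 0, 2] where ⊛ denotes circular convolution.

(x ⊛ y)[n] = Σ(m=0 to 2) x[m] · y[(n-m) mod 3]

Computing each output sample:
(x ⊛ y)[0] = -3
(x ⊛ y)[1] = -3
(x ⊛ y)[2] = -3

x ⊛ y = [-3, -3, -3]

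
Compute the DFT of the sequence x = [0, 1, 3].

X[k] = Σ(n=0 to 2) x[n] · ω_3^(nk)
where ω_3 = e^(-2πi/3)

Computing each X[k]:
X[0] = 4
X[1] = -2.0000+1.7321i
X[2] = -2.0000-1.7321i

X = [4, -2.0000+1.7321i, -2.0000-1.7321i]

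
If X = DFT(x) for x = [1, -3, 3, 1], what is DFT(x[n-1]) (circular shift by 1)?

Time shift by 1: X_shifted[k] = ω_4^(1k) · X[k]
Shifted x = [1, 1, -3, 3]

DFT(x[n-1]) = [2, 4+2i, -6, 4-2i]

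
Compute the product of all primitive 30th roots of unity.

The primitive 30th roots of unity are ω_30^k for k coprime to 30: k ∈ {1, 7, 11, 13, 17, 19, 23, 29}
Their product equals the constant term of the cyclotomic polynomial Φ_30(x) up to sign.
For n ≥ 3, the product of all primitive nth roots of unity is 1. (For n=1 it is 1; for n=2 it is -1.)

1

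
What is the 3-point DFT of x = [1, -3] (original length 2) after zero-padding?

Original 2-point DFT: [-2, 4]
Zero-padded 3-point DFT provides frequency interpolation.

DFT_3([x, 0, ...]) = [-2, 2.5000+2.5981i, 2.5000-2.5981i]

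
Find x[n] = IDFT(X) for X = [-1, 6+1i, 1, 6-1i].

x[n] = (1/4) Σ(k=0 to 3) X[k] · e^(2πikn/4)

Computing each x[n]:
x[0] = 3
x[1] = -1
x[2] = -3
x[3] = 0

x = [3, -1, -3, 0]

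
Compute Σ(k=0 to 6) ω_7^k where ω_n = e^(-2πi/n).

Sum of all nth roots of unity equals 0 for n > 1 (geometric series with r ≠ 1).

0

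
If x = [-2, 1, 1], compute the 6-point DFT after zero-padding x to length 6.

Original 3-point DFT: [0, -3, -3]
Zero-padded 6-point DFT provides frequency interpolation.

DFT_6([x, 0, ...]) = [0, -2.0000-1.7321i, -3, -2, -3, -2.0000+1.7321i]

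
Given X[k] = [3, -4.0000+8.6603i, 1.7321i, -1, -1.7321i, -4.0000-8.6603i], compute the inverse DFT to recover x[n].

x[n] = (1/6) Σ(k=0 to 5) X[k] · e^(2πikn/6)

Computing each x[n]:
x[0] = -1
x[1] = -3
x[2] = -1
x[3] = 2
x[4] = 3
x[5] = 3

x = [-1, -3, -1, 2, 3, 3]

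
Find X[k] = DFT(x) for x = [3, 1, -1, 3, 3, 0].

X[k] = Σ(n=0 to 5) x[n] · ω_6^(nk)
where ω_6 = e^(-2πi/6)

Computing each X[k]:
X[0] = 9
X[1] = -0.5000+2.5981i
X[2] = 4.5000-4.3301i
X[3] = 1
X[4] = 4.5000+4.3301i
X[5] = -0.5000-2.5981i

X = [9, -0.5000+2.5981i, 4.5000-4.3301i, 1, 4.5000+4.3301i, -0.5000-2.5981i]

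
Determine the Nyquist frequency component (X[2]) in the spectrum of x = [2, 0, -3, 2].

X[2] = Σ(n=0 to 3) x[n] · ω_4^(2n) where ω_4 = e^(-2πi/4)
= (2)·ω_4^0 + (0)·ω_4^2 + (-3)·ω_4^4 + (2)·ω_4^6

X[2] = -3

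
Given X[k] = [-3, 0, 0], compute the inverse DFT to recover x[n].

x[n] = (1/3) Σ(k=0 to 2) X[k] · e^(2πikn/3)

Computing each x[n]:
x[0] = -1
x[1] = -1
x[2] = -1

x = [-1, -1, -1]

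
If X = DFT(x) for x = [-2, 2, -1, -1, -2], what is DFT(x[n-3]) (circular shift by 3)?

Time shift by 3: X_shifted[k] = ω_5^(3k) · X[k]
Shifted x = [-1, -1, -2, -2, 2]

DFT(x[n-3]) = [-4, 2.5451+2.8532i, -3.0451+1.7634i, -3.0451-1.7634i, 2.5451-2.8532i]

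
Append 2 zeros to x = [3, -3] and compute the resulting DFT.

Original 2-point DFT: [0, 6]
Zero-padded 4-point DFT provides frequency interpolation.

DFT_4([x, 0, ...]) = [0, 3+3i, 6, 3-3i]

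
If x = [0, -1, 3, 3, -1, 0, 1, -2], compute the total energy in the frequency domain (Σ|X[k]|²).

Parseval: Σ|x[n]|² = (1/N)Σ|X[k]|², so Σ|X[k]|² = N·Σ|x[n]|² = 8·25.0000

Σ|X[k]|² = N·Σ|x[n]|² = 8·25.0000 = 200.0000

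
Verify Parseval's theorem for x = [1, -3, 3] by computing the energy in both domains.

Time domain:
Σ|x[n]|² = |1|² + |-3|² + |3|² = 19.0000

Frequency domain:
(1/3)Σ|X[k]|² = (1/3)(|1|² + |1.0000+5.1962i|² + |1.0000-5.1962i|²) = (1/3)·57.0000 = 19.0000

Both sides agree, confirming Parseval's theorem.

Σ|x[n]|² = (1/N)Σ|X[k]|² = 19.0000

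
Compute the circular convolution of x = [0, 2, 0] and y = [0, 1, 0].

(x ⊛ y)[n] = Σ(m=0 to 2) x[m] · y[(n-m) mod 3]

Computing each output sample:
(x ⊛ y)[0] = 0
(x ⊛ y)[1] = 0
(x ⊛ y)[2] = 2

x ⊛ y = [0, 0, 2]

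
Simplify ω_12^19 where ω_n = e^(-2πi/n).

Since ω_12^12 = 1, powers reduce modulo 12.
19 mod 12 = 7
So ω_12^19 = ω_12^7 = e^(-2πi·7/12)

ω_12^19 = ω_12^7 = -0.8660+0.5000i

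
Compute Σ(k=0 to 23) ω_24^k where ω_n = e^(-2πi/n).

Sum of all nth roots of unity equals 0 for n > 1 (geometric series with r ≠ 1).

0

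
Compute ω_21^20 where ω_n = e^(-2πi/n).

ω_21^20 = e^(-2πi·20/21)
= cos(-2π·20/21) + i·sin(-2π·20/21)
= cos(-40π/21) + i·sin(-40π/21)

ω_21^20 = cos(-40π/21) + i·sin(-40π/21) = 0.9556+0.2948i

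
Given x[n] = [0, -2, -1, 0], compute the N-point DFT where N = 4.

X[k] = Σ(n=0 to 3) x[n] · ω_4^(nk)
where ω_4 = e^(-2πi/4)

Computing each X[k]:
X[0] = -3
X[1] = 1+2i
X[2] = 1
X[3] = 1-2i

X = [-3, 1+2i, 1, 1-2i]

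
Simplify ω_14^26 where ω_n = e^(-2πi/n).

Since ω_14^14 = 1, powers reduce modulo 14.
26 mod 14 = 12
So ω_14^26 = ω_14^12 = e^(-2πi·12/14)

ω_14^26 = ω_14^12 = 0.6235+0.7818i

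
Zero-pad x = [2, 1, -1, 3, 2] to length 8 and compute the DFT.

Original 5-point DFT: [7, 1.3090+3.3022i, 0.1910-3.2164i, 0.1910+3.2164i, 1.3090-3.3022i]
Zero-padded 8-point DFT provides frequency interpolation.

DFT_8([x, 0, ...]) = [7, -1.4142-1.8284i, 5+2i, 1.4142-3.8284i, -1, 1.4142+3.8284i, 5-2i, -1.4142+1.8284i]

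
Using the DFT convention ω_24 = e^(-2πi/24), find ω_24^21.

ω_24^21 = e^(-2πi·21/24)
= cos(-2π·21/24) + i·sin(-2π·21/24)
= cos(-42π/24) + i·sin(-42π/24)

ω_24^21 = cos(-42π/24) + i·sin(-42π/24) = 0.7071+0.7071i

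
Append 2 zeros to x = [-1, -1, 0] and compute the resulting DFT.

Original 3-point DFT: [-2, -0.5000+0.8660i, -0.5000-0.8660i]
Zero-padded 5-point DFT provides frequency interpolation.

DFT_5([x, 0, ...]) = [-2, -1.3090+0.9511i, -0.1910+0.5878i, -0.1910-0.5878i, -1.3090-0.9511i]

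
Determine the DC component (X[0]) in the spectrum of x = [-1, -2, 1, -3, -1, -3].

X[0] = Σ(n=0 to 5) x[n] · ω_6^0 = Σ x[n]
= (-1) + (-2) + (1) + (-3) + (-1) + (-3)

X[0] = -9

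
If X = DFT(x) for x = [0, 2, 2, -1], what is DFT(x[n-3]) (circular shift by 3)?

Time shift by 3: X_shifted[k] = ω_4^(3k) · X[k]
Shifted x = [2, 2, -1, 0]

DFT(x[n-3]) = [3, 3-2i, -1, 3+2i]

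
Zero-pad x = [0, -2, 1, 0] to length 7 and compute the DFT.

Original 4-point DFT: [-1, -1+2i, 3, -1-2i]
Zero-padded 7-point DFT provides frequency interpolation.

DFT_7([x, 0, ...]) = [-1, -1.4695+0.5887i, -0.4559+2.3837i, 2.4254+1.6496i, 2.4254-1.6496i, -0.4559-2.3837i, -1.4695-0.5887i]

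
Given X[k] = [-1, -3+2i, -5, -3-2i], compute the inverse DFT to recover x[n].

x[n] = (1/4) Σ(k=0 to 3) X[k] · e^(2πikn/4)

Computing each x[n]:
x[0] = -3
x[1] = 0
x[2] = 0
x[3] = 2

x = [-3, 0, 0, 2]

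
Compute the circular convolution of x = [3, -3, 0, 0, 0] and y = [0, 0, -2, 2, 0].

(x ⊛ y)[n] = Σ(m=0 to 4) x[m] · y[(n-m) mod 5]

Computing each output sample:
(x ⊛ y)[0] = 0
(x ⊛ y)[1] = 0
(x ⊛ y)[2] = -6
(x ⊛ y)[3] = 12
(x ⊛ y)[4] = -6

x ⊛ y = [0, 0, -6, 12, -6]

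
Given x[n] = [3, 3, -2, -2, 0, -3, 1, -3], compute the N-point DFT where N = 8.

X[k] = Σ(n=0 to 7) x[n] · ω_8^(nk)
where ω_8 = e^(-2πi/8)

Computing each X[k]:
X[0] = -3
X[1] = 6.5355-1.9497i
X[2] = 4-5i
X[3] = -0.5355-7.9497i
X[4] = 7
X[5] = -0.5355+7.9497i
X[6] = 4+5i
X[7] = 6.5355+1.9497i

X = [-3, 6.5355-1.9497i, 4-5i, -0.5355-7.9497i, 7, -0.5355+7.9497i, 4+5i, 6.5355+1.9497i]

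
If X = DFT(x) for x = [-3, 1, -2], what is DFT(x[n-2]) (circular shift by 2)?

Time shift by 2: X_shifted[k] = ω_3^(2k) · X[k]
Shifted x = [1, -2, -3]

DFT(x[n-2]) = [-4, 3.5000-0.8660i, 3.5000+0.8660i]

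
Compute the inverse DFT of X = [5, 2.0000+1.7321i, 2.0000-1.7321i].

x[n] = (1/3) Σ(k=0 to 2) X[k] · e^(2πikn/3)

Computing each x[n]:
x[0] = 3
x[1] = 0
x[2] = 2

x = [3, 0, 2]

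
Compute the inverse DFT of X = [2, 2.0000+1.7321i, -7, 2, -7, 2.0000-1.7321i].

x[n] = (1/6) Σ(k=0 to 5) X[k] · e^(2πikn/6)

Computing each x[n]:
x[0] = -1
x[1] = 1
x[2] = 1
x[3] = -3
x[4] = 2
x[5] = 2

x = [-1, 1, 1, -3, 2, 2]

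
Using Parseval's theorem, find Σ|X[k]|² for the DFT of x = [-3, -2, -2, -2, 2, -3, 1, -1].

Parseval: Σ|x[n]|² = (1/N)Σ|X[k]|², so Σ|X[k]|² = N·Σ|x[n]|² = 8·36.0000

Σ|X[k]|² = N·Σ|x[n]|² = 8·36.0000 = 288.0000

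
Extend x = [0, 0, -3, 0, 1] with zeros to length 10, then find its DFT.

Original 5-point DFT: [-2, 2.7361+2.7144i, -1.7361-2.2654i, -1.7361+2.2654i, 2.7361-2.7144i]
Zero-padded 10-point DFT provides frequency interpolation.

DFT_10([x, 0, ...]) = [-2, -1.7361+2.2654i, 2.7361+2.7144i, 2.7361-2.7144i, -1.7361-2.2654i, -2, -1.7361+2.2654i, 2.7361+2.7144i, 2.7361-2.7144i, -1.7361-2.2654i]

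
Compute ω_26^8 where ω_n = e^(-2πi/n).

ω_26^8 = e^(-2πi·8/26)
= cos(-2π·8/26) + i·sin(-2π·8/26)
= cos(-16π/26) + i·sin(-16π/26)

ω_26^8 = cos(-16π/26) + i·sin(-16π/26) = -0.3546-0.9350i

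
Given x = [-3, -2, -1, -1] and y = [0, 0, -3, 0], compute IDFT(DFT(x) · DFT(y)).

(x ⊛ y)[n] = Σ(m=0 to 3) x[m] · y[(n-m) mod 4]

Computing each output sample:
(x ⊛ y)[0] = 3
(x ⊛ y)[1] = 3
(x ⊛ y)[2] = 9
(x ⊛ y)[3] = 6

x ⊛ y = [3, 3, 9, 6]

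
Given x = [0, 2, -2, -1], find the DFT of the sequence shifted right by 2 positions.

Time shift by 2: X_shifted[k] = ω_4^(2k) · X[k]
Shifted x = [-2, -1, 0, 2]

DFT(x[n-2]) = [-1, -2+3i, -3, -2-3i]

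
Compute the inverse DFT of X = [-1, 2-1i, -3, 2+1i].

x[n] = (1/4) Σ(k=0 to 3) X[k] · e^(2πikn/4)

Computing each x[n]:
x[0] = 0
x[1] = 1
x[2] = -2
x[3] = 0

x = [0, 1, -2, 0]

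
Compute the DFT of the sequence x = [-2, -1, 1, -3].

X[k] = Σ(n=0 to 3) x[n] · ω_4^(nk)
where ω_4 = e^(-2πi/4)

Computing each X[k]:
X[0] = -5
X[1] = -3-2i
X[2] = 3
X[3] = -3+2i

X = [-5, -3-2i, 3, -3+2i]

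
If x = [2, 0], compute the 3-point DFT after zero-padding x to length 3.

Original 2-point DFT: [2, 2]
Zero-padded 3-point DFT provides frequency interpolation.

DFT_3([x, 0, ...]) = [2, 2, 2]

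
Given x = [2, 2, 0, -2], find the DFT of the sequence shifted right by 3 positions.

Time shift by 3: X_shifted[k] = ω_4^(3k) · X[k]
Shifted x = [2, 0, -2, 2]

DFT(x[n-3]) = [2, 4+2i, -2, 4-2i]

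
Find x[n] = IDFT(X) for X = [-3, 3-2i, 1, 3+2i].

x[n] = (1/4) Σ(k=0 to 3) X[k] · e^(2πikn/4)

Computing each x[n]:
x[0] = 1
x[1] = 0
x[2] = -2
x[3] = -2

x = [1, 0, -2, -2]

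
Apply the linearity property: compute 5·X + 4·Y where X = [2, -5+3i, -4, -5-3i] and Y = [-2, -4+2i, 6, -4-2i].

By linearity: DFT(5x + 4y) = 5·DFT(x) + 4·DFT(y)
= 5·[2, -5+3i, -4, -5-3i] + 4·[-2, -4+2i, 6, -4-2i]

Computing element-wise:
Z[0] = 5·(2) + 4·(-2) = 2
Z[1] = 5·(-5+3i) + 4·(-4+2i) = -41+23i
Z[2] = 5·(-4) + 4·(6) = 4
Z[3] = 5·(-5-3i) + 4·(-4-2i) = -41-23i

DFT(5x + 4y) = 5·X + 4·Y = [2, -41+23i, 4, -41-23i]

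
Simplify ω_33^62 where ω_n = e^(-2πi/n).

Since ω_33^33 = 1, powers reduce modulo 33.
62 mod 33 = 29
So ω_33^62 = ω_33^29 = e^(-2πi·29/33)

ω_33^62 = ω_33^29 = 0.7237+0.6901i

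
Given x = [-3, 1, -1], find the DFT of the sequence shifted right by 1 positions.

Time shift by 1: X_shifted[k] = ω_3^(1k) · X[k]
Shifted x = [-1, -3, 1]

DFT(x[n-1]) = [-3, 3.4641i, -3.4641i]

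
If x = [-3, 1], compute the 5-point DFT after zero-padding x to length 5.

Original 2-point DFT: [-2, -4]
Zero-padded 5-point DFT provides frequency interpolation.

DFT_5([x, 0, ...]) = [-2, -2.6910-0.9511i, -3.8090-0.5878i, -3.8090+0.5878i, -2.6910+0.9511i]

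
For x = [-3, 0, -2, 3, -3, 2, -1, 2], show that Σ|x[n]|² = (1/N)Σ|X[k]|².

Time domain:
Σ|x[n]|² = |-3|² + |0|² + |-2|² + |3|² + |-3|² + |2|² + |-1|² + |2|² = 40.0000

Frequency domain:
(1/8)Σ|X[k]|² = (1/8)(|-2|² + |-2.1213+1.7071i|² + |-3+3i|² + |2.1213-0.2929i|² + |-16|² + |2.1213+0.2929i|² + |-3-3i|² + |-2.1213-1.7071i|²) = (1/8)·320.0000 = 40.0000

Both sides agree, confirming Parseval's theorem.

Σ|x[n]|² = (1/N)Σ|X[k]|² = 40.0000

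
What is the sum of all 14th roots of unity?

Sum of all nth roots of unity equals 0 for n > 1 (geometric series with r ≠ 1).

0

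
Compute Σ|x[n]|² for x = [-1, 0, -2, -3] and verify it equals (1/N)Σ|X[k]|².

Time domain:
Σ|x[n]|² = |-1|² + |0|² + |-2|² + |-3|² = 14.0000

Frequency domain:
(1/4)Σ|X[k]|² = (1/4)(|-6|² + |1-3i|² + |0|² + |1+3i|²) = (1/4)·56.0000 = 14.0000

Both sides agree, confirming Parseval's theorem.

Σ|x[n]|² = (1/N)Σ|X[k]|² = 14.0000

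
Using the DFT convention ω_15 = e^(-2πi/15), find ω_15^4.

ω_15^4 = e^(-2πi·4/15)
= cos(-2π·4/15) + i·sin(-2π·4/15)
= cos(-8π/15) + i·sin(-8π/15)

ω_15^4 = cos(-8π/15) + i·sin(-8π/15) = -0.1045-0.9945i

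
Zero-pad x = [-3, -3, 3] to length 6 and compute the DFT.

Original 3-point DFT: [-3, -3.0000+5.1962i, -3.0000-5.1962i]
Zero-padded 6-point DFT provides frequency interpolation.

DFT_6([x, 0, ...]) = [-3, -6, -3.0000+5.1962i, 3, -3.0000-5.1962i, -6]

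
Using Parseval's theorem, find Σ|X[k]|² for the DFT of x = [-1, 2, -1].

Parseval: Σ|x[n]|² = (1/N)Σ|X[k]|², so Σ|X[k]|² = N·Σ|x[n]|² = 3·6.0000

Σ|X[k]|² = N·Σ|x[n]|² = 3·6.0000 = 18.0000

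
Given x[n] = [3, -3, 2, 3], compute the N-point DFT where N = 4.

X[k] = Σ(n=0 to 3) x[n] · ω_4^(nk)
where ω_4 = e^(-2πi/4)

Computing each X[k]:
X[0] = 5
X[1] = 1+6i
X[2] = 5
X[3] = 1-6i

X = [5, 1+6i, 5, 1-6i]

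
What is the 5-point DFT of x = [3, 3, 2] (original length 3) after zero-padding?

Original 3-point DFT: [8, 0.5000-0.8660i, 0.5000+0.8660i]
Zero-padded 5-point DFT provides frequency interpolation.

DFT_5([x, 0, ...]) = [8, 2.3090-4.0287i, 1.1910+0.1388i, 1.1910-0.1388i, 2.3090+4.0287i]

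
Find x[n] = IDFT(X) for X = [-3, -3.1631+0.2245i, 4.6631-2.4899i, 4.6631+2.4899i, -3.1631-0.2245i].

x[n] = (1/5) Σ(k=0 to 4) X[k] · e^(2πikn/5)

Computing each x[n]:
x[0] = 0
x[1] = -2
x[2] = 0
x[3] = 2
x[4] = -3

x = [0, -2, 0, 2, -3]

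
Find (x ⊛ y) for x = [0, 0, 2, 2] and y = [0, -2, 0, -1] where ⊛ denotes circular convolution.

(x ⊛ y)[n] = Σ(m=0 to 3) x[m] · y[(n-m) mod 4]

Computing each output sample:
(x ⊛ y)[0] = -4
(x ⊛ y)[1] = -2
(x ⊛ y)[2] = -2
(x ⊛ y)[3] = -4

x ⊛ y = [-4, -2, -2, -4]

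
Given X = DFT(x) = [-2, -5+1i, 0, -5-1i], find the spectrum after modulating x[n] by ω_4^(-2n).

Modulation property: DFT(ω_4^(-2n)·x[n]) = X[(k-2) mod 4], so circularly shift X by 2 positions.

X[k-2] = [0, -5-1i, -2, -5+1i]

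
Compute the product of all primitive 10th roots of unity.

The primitive 10th roots of unity are ω_10^k for k coprime to 10: k ∈ {1, 3, 7, 9}
Their product equals the constant term of the cyclotomic polynomial Φ_10(x) up to sign.
For n ≥ 3, the product of all primitive nth roots of unity is 1. (For n=1 it is 1; for n=2 it is -1.)

1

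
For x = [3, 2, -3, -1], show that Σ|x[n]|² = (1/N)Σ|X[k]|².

Time domain:
Σ|x[n]|² = |3|² + |2|² + |-3|² + |-1|² = 23.0000

Frequency domain:
(1/4)Σ|X[k]|² = (1/4)(|1|² + |6-3i|² + |-1|² + |6+3i|²) = (1/4)·92.0000 = 23.0000

Both sides agree, confirming Parseval's theorem.

Σ|x[n]|² = (1/N)Σ|X[k]|² = 23.0000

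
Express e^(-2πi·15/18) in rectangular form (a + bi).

ω_18^15 = e^(-2πi·15/18)
= cos(-2π·15/18) + i·sin(-2π·15/18)
= cos(-30π/18) + i·sin(-30π/18)

ω_18^15 = cos(-30π/18) + i·sin(-30π/18) = 0.5000+0.8660i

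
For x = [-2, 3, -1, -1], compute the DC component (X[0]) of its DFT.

X[0] = Σ(n=0 to 3) x[n] · ω_4^0 = Σ x[n]
= (-2) + (3) + (-1) + (-1)

X[0] = -1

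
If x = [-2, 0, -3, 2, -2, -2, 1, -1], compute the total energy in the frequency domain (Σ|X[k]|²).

Parseval: Σ|x[n]|² = (1/N)Σ|X[k]|², so Σ|X[k]|² = N·Σ|x[n]|² = 8·27.0000

Σ|X[k]|² = N·Σ|x[n]|² = 8·27.0000 = 216.0000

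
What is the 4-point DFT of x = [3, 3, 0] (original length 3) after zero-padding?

Original 3-point DFT: [6, 1.5000-2.5981i, 1.5000+2.5981i]
Zero-padded 4-point DFT provides frequency interpolation.

DFT_4([x, 0, ...]) = [6, 3-3i, 0, 3+3i]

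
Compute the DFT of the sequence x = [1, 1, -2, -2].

X[k] = Σ(n=0 to 3) x[n] · ω_4^(nk)
where ω_4 = e^(-2πi/4)

Computing each X[k]:
X[0] = -2
X[1] = 3-3i
X[2] = 0
X[3] = 3+3i

X = [-2, 3-3i, 0, 3+3i]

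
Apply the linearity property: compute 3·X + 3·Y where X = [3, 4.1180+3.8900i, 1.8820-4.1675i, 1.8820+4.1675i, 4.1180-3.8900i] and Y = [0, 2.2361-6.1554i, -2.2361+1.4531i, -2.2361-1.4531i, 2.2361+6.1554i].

By linearity: DFT(3x + 3y) = 3·DFT(x) + 3·DFT(y)
= 3·[3, 4.1180+3.8900i, 1.8820-4.1675i, 1.8820+4.1675i, 4.1180-3.8900i] + 3·[0, 2.2361-6.1554i, -2.2361+1.4531i, -2.2361-1.4531i, 2.2361+6.1554i]

Computing element-wise:
Z[0] = 3·(3) + 3·(0) = 9
Z[1] = 3·(4.1180+3.8900i) + 3·(2.2361-6.1554i) = 19.0623-6.7962i
Z[2] = 3·(1.8820-4.1675i) + 3·(-2.2361+1.4531i) = -1.0623-8.1432i
Z[3] = 3·(1.8820+4.1675i) + 3·(-2.2361-1.4531i) = -1.0623+8.1432i
Z[4] = 3·(4.1180-3.8900i) + 3·(2.2361+6.1554i) = 19.0623+6.7962i

DFT(3x + 3y) = 3·X + 3·Y = [9, 19.0623-6.7962i, -1.0623-8.1432i, -1.0623+8.1432i, 19.0623+6.7962i]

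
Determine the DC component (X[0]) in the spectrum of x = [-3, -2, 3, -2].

X[0] = Σ(n=0 to 3) x[n] · ω_4^0 = Σ x[n]
= (-3) + (-2) + (3) + (-2)

X[0] = -4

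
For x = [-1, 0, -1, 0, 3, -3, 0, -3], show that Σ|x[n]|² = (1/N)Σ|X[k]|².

Time domain:
Σ|x[n]|² = |-1|² + |0|² + |-1|² + |0|² + |3|² + |-3|² + |0|² + |-3|² = 29.0000

Frequency domain:
(1/8)Σ|X[k]|² = (1/8)(|-5|² + |-4.0000-3.2426i|² + |3|² + |-4.0000-5.2426i|² + |7|² + |-4.0000+5.2426i|² + |3|² + |-4.0000+3.2426i|²) = (1/8)·232.0000 = 29.0000

Both sides agree, confirming Parseval's theorem.

Σ|x[n]|² = (1/N)Σ|X[k]|² = 29.0000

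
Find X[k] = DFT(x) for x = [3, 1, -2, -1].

X[k] = Σ(n=0 to 3) x[n] · ω_4^(nk)
where ω_4 = e^(-2πi/4)

Computing each X[k]:
X[0] = 1
X[1] = 5-2i
X[2] = 1
X[3] = 5+2i

X = [1, 5-2i, 1, 5+2i]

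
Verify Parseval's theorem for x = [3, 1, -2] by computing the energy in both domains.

Time domain:
Σ|x[n]|² = |3|² + |1|² + |-2|² = 14.0000

Frequency domain:
(1/3)Σ|X[k]|² = (1/3)(|2|² + |3.5000-2.5981i|² + |3.5000+2.5981i|²) = (1/3)·42.0000 = 14.0000

Both sides agree, confirming Parseval's theorem.

Σ|x[n]|² = (1/N)Σ|X[k]|² = 14.0000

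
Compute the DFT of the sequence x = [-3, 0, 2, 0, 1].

X[k] = Σ(n=0 to 4) x[n] · ω_5^(nk)
where ω_5 = e^(-2πi/5)

Computing each X[k]:
X[0] = 0
X[1] = -4.3090-0.2245i
X[2] = -3.1910+2.4899i
X[3] = -3.1910-2.4899i
X[4] = -4.3090+0.2245i

X = [0, -4.3090-0.2245i, -3.1910+2.4899i, -3.1910-2.4899i, -4.3090+0.2245i]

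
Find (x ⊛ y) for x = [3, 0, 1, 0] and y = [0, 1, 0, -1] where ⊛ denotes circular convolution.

(x ⊛ y)[n] = Σ(m=0 to 3) x[m] · y[(n-m) mod 4]

Computing each output sample:
(x ⊛ y)[0] = 0
(x ⊛ y)[1] = 2
(x ⊛ y)[2] = 0
(x ⊛ y)[3] = -2

x ⊛ y = [0, 2, 0, -2]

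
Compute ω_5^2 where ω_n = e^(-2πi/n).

ω_5^2 = e^(-2πi·2/5)
= cos(-2π·2/5) + i·sin(-2π·2/5)
= cos(-4π/5) + i·sin(-4π/5)

ω_5^2 = cos(-4π/5) + i·sin(-4π/5) = -0.8090-0.5878i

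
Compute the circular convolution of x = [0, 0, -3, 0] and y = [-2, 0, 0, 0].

(x ⊛ y)[n] = Σ(m=0 to 3) x[m] · y[(n-m) mod 4]

Computing each output sample:
(x ⊛ y)[0] = 0
(x ⊛ y)[1] = 0
(x ⊛ y)[2] = 6
(x ⊛ y)[3] = 0

x ⊛ y = [0, 0, 6, 0]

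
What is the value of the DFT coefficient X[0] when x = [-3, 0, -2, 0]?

X[0] = Σ(n=0 to 3) x[n] · ω_4^0 = Σ x[n]
= (-3) + (0) + (-2) + (0)

X[0] = -5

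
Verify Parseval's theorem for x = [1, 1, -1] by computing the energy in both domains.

Time domain:
Σ|x[n]|² = |1|² + |1|² + |-1|² = 3.0000

Frequency domain:
(1/3)Σ|X[k]|² = (1/3)(|1|² + |1.0000-1.7321i|² + |1.0000+1.7321i|²) = (1/3)·9.0000 = 3.0000

Both sides agree, confirming Parseval's theorem.

Σ|x[n]|² = (1/N)Σ|X[k]|² = 3.0000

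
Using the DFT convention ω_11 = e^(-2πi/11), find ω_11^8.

ω_11^8 = e^(-2πi·8/11)
= cos(-2π·8/11) + i·sin(-2π·8/11)
= cos(-16π/11) + i·sin(-16π/11)

ω_11^8 = cos(-16π/11) + i·sin(-16π/11) = -0.1423+0.9898i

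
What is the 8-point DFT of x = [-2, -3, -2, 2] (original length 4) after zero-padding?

Original 4-point DFT: [-5, 5i, -3, -5i]
Zero-padded 8-point DFT provides frequency interpolation.

DFT_8([x, 0, ...]) = [-5, -5.5355+2.7071i, 5i, 1.5355-1.2929i, -3, 1.5355+1.2929i, -5i, -5.5355-2.7071i]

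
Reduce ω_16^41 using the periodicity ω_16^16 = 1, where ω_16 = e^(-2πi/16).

Since ω_16^16 = 1, powers reduce modulo 16.
41 mod 16 = 9
So ω_16^41 = ω_16^9 = e^(-2πi·9/16)

ω_16^41 = ω_16^9 = -0.9239+0.3827i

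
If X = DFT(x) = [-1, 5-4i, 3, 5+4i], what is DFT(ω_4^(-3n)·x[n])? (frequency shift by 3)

Modulation property: DFT(ω_4^(-3n)·x[n]) = X[(k-3) mod 4], so circularly shift X by 3 positions.

X[k-3] = [5-4i, 3, 5+4i, -1]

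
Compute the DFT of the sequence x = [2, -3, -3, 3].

X[k] = Σ(n=0 to 3) x[n] · ω_4^(nk)
where ω_4 = e^(-2πi/4)

Computing each X[k]:
X[0] = -1
X[1] = 5+6i
X[2] = -1
X[3] = 5-6i

X = [-1, 5+6i, -1, 5-6i]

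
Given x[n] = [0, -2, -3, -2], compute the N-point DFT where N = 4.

X[k] = Σ(n=0 to 3) x[n] · ω_4^(nk)
where ω_4 = e^(-2πi/4)

Computing each X[k]:
X[0] = -7
X[1] = 3
X[2] = 1
X[3] = 3

X = [-7, 3, 1, 3]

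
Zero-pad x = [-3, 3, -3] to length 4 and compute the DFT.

Original 3-point DFT: [-3, -3.0000-5.1962i, -3.0000+5.1962i]
Zero-padded 4-point DFT provides frequency interpolation.

DFT_4([x, 0, ...]) = [-3, -3i, -9, 3i]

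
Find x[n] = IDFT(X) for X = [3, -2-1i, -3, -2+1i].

x[n] = (1/4) Σ(k=0 to 3) X[k] · e^(2πikn/4)

Computing each x[n]:
x[0] = -1
x[1] = 2
x[2] = 1
x[3] = 1

x = [-1, 2, 1, 1]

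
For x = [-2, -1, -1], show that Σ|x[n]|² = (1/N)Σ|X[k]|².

Time domain:
Σ|x[n]|² = |-2|² + |-1|² + |-1|² = 6.0000

Frequency domain:
(1/3)Σ|X[k]|² = (1/3)(|-4|² + |-1|² + |-1|²) = (1/3)·18.0000 = 6.0000

Both sides agree, confirming Parseval's theorem.

Σ|x[n]|² = (1/N)Σ|X[k]|² = 6.0000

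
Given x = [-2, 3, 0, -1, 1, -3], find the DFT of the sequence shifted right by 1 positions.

Time shift by 1: X_shifted[k] = ω_6^(1k) · X[k]
Shifted x = [-3, -2, 3, 0, -1, 1]

DFT(x[n-1]) = [-2, -4.5000-0.8660i, -3.5000+6.0622i, 0, -3.5000-6.0622i, -4.5000+0.8660i]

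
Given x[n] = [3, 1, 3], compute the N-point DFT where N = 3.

X[k] = Σ(n=0 to 2) x[n] · ω_3^(nk)
where ω_3 = e^(-2πi/3)

Computing each X[k]:
X[0] = 7
X[1] = 1.0000+1.7321i
X[2] = 1.0000-1.7321i

X = [7, 1.0000+1.7321i, 1.0000-1.7321i]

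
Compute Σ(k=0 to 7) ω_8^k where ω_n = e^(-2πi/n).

Sum of all nth roots of unity equals 0 for n > 1 (geometric series with r ≠ 1).

0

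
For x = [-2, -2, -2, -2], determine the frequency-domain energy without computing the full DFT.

Parseval: Σ|x[n]|² = (1/N)Σ|X[k]|², so Σ|X[k]|² = N·Σ|x[n]|² = 4·16.0000

Σ|X[k]|² = N·Σ|x[n]|² = 4·16.0000 = 64.0000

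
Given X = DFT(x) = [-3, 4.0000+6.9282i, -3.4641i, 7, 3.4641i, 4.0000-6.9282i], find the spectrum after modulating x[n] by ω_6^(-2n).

Modulation property: DFT(ω_6^(-2n)·x[n]) = X[(k-2) mod 6], so circularly shift X by 2 positions.

X[k-2] = [3.4641i, 4.0000-6.9282i, -3, 4.0000+6.9282i, -3.4641i, 7]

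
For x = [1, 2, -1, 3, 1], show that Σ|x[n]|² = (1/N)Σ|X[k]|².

Time domain:
Σ|x[n]|² = |1|² + |2|² + |-1|² + |3|² + |1|² = 16.0000

Frequency domain:
(1/5)Σ|X[k]|² = (1/5)(|6|² + |0.3090+1.4001i|² + |-0.8090-4.3920i|² + |-0.8090+4.3920i|² + |0.3090-1.4001i|²) = (1/5)·80.0000 = 16.0000

Both sides agree, confirming Parseval's theorem.

Σ|x[n]|² = (1/N)Σ|X[k]|² = 16.0000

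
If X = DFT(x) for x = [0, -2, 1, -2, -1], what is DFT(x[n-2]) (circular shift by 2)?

Time shift by 2: X_shifted[k] = ω_5^(2k) · X[k]
Shifted x = [-2, -1, 0, -2, 1]

DFT(x[n-2]) = [-4, -0.3820+0.7265i, -2.6180+3.0777i, -2.6180-3.0777i, -0.3820-0.7265i]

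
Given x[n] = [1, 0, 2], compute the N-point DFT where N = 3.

X[k] = Σ(n=0 to 2) x[n] · ω_3^(nk)
where ω_3 = e^(-2πi/3)

Computing each X[k]:
X[0] = 3
X[1] = 1.7321i
X[2] = -1.7321i

X = [3, 1.7321i, -1.7321i]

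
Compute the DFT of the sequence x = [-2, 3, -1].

X[k] = Σ(n=0 to 2) x[n] · ω_3^(nk)
where ω_3 = e^(-2πi/3)

Computing each X[k]:
X[0] = 0
X[1] = -3.0000-3.4641i
X[2] = -3.0000+3.4641i

X = [0, -3.0000-3.4641i, -3.0000+3.4641i]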